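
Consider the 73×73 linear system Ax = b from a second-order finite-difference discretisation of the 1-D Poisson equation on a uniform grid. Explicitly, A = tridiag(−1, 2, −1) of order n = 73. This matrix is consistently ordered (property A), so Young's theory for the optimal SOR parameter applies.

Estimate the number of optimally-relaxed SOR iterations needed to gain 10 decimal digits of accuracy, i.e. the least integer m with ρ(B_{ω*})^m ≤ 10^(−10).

n=73: λ(B_J) = 1 − λ(A)/2 = cos(kπ/74); k=1 gives ρ_J = 0.9990990.
√(1 − cos²(π/74)) = sin(π/74) ≈ 0.0424412.
ω* = 2/(1 + 0.0424412) = 2/1.0424412 = 1.9185734.
ρ_SOR = ω* − 1 = 1.9185734 − 1 = 0.9185734.
(0.9185734)^m ≤ 10^{−10}  ⇒  m·ln(0.9185734) ≤ −10·ln10  ⇒  m ≥ 271.105  ⇒  m = 272

m = 272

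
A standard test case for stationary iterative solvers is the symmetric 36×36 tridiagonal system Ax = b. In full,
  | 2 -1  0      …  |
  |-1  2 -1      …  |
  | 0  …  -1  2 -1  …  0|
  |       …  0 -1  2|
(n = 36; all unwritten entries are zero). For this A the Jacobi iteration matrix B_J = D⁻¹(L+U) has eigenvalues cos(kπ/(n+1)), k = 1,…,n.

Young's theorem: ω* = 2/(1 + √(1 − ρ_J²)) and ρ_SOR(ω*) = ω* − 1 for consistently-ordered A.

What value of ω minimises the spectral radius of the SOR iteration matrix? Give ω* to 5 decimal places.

ω* = 1.84365

n=36: λ(B_J) = 1 − λ(A)/2 = cos(kπ/37); k=1 gives ρ_J = 0.99640.
1 − cos²(π/37) = sin²(π/37) ⇒ √(1−ρ_J²) = sin(π/37) = 0.084806.
So ω* = 2/1.084806 = 1.84365 (Young).
[ρ_SOR] ω* − 1 = 0.84365.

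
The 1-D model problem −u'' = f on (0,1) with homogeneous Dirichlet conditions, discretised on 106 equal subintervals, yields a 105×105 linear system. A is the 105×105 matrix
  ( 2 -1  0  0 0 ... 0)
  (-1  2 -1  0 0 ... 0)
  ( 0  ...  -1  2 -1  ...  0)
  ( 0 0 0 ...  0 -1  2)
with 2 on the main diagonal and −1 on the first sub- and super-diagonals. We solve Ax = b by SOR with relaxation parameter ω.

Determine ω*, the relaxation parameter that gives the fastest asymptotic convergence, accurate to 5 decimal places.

ω* = 1.94244

n=105: λ(B_J) = 1 − λ(A)/2 = cos(kπ/106); k=1 gives ρ_J = 0.99956.
root = sin(π/106) = 0.029633  (since 1−cos² = sin²).
ω* = 2 / (1 + 0.029633) = 2 / 1.029633 ≈ 1.94244.
At ω = 1.94244 every |λ(B_ω)| = ω−1, so ρ_SOR = 0.94244.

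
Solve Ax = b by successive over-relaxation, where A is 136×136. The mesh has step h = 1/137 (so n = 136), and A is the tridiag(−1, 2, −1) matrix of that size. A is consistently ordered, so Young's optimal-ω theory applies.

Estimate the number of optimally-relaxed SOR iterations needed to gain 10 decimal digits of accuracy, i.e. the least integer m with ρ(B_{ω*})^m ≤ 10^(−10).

m = 503

With n=136, ρ(Jacobi) = cos(π/137) = 0.9997371.
root = sin(π/137) = 0.0229293  (since 1−cos² = sin²).
Young: ω* = 2/(1+√(1−ρ_J²)) = 2/(1+0.0229293) = 2/1.0229293 = 1.9551693.
At ω = 1.9551693 every |λ(B_ω)| = ω−1, so ρ_SOR = 0.9551693.
ρ_SOR^m ≤ 10^(−10) ⇔ m ≥ 10·ln10/(−ln 0.9551693) = 23.0259/0.0458667 = 502.018; m = ⌈502.018⌉ = 503.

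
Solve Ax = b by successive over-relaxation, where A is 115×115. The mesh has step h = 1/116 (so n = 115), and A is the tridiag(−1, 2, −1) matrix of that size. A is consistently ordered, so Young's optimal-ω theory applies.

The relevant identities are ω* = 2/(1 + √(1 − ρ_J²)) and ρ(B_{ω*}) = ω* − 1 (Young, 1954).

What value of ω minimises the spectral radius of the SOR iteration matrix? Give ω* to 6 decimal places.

ω* = 1.947269

With n=115, ρ(Jacobi) = cos(π/116) = 0.999633.
root = sin(π/116) = 0.0270794  (since 1−cos² = sin²).
ω* = 2 / (1 + 0.0270794) = 2 / 1.0270794 ≈ 1.947269.
ρ(B_{ω*}) = ω*−1 = 0.947269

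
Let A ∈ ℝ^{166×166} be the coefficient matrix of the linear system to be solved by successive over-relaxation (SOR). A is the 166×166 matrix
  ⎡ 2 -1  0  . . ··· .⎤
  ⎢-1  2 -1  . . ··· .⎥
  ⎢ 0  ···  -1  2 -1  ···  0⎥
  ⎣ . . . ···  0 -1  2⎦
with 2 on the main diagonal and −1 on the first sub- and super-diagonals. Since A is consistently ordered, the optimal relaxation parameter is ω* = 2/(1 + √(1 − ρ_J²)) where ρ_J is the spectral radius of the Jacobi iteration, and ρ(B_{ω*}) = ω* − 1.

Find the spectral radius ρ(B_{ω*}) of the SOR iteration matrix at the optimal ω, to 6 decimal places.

[ρ_J] n=166: ρ(B_J) = cos(π/(n+1)) = cos(π/167) = 0.999823.
root = sin(π/167) = 0.0188108  (since 1−cos² = sin²).
Then 2/(1+√(1−ρ_J²)) = 2/(1+0.0188108); ω* = 2/1.0188108 = 1.963073.
ρ_SOR = ω* − 1 = 1.963073 − 1 = 0.963073.

ρ_SOR = 0.963073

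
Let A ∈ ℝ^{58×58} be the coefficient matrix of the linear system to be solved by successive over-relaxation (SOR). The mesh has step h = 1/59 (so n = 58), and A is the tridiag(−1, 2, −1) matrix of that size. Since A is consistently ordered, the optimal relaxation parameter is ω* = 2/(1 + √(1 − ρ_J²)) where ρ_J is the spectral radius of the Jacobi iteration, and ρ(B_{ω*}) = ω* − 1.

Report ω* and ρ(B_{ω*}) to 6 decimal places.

ω* = 1.898935, ρ_SOR = 0.898935

½·tridiag(1,0,1) at n=58: λ_k = cos(kπ/59); max |λ| at k=1 ⇒ ρ_J = cos(π/59) ≈ 0.998583.
1 − cos²(π/59) = sin²(π/59) ⇒ √(1−ρ_J²) = sin(π/59) = 0.0532222.
ω* = 2 / (1 + 0.0532222) = 2 / 1.0532222 ≈ 1.898935.
At ω = 1.898935 every |λ(B_ω)| = ω−1, so ρ_SOR = 0.898935.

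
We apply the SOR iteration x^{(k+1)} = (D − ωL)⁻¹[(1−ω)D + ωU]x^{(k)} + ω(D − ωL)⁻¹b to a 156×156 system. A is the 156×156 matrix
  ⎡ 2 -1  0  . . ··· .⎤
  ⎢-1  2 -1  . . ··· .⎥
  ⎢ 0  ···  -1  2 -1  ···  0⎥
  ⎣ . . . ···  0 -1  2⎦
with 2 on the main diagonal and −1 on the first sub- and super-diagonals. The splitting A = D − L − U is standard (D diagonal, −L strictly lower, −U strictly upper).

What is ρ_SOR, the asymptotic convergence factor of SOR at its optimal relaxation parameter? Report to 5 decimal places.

B_J for the 156×156 system has eigenvalues cos(kπ/157); ρ_J = cos(π/157) = 0.99980.
√(1−ρ_J²) = |sin(π/157)| = 0.020009
ω* = 2/(1 + 0.020009) = 2/1.020009 = 1.96077.
Hence ρ(B_{ω*}) = 1.96077 − 1 = 0.96077.

ρ_SOR = 0.96077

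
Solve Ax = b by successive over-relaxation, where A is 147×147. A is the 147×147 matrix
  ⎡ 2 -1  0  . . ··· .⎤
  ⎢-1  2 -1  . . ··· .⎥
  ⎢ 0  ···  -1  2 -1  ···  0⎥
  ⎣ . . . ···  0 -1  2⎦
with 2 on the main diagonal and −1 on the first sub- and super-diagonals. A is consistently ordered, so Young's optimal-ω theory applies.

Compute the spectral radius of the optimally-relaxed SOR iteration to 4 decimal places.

ρ_SOR = 0.9584

n=147: λ(B_J) = 1 − λ(A)/2 = cos(kπ/148); k=1 gives ρ_J = 0.9998.
√(1 − cos²(π/148)) = sin(π/148) ≈ 0.02123.
Then 2/(1+√(1−ρ_J²)) = 2/(1+0.02123); ω* = 2/1.02123 = 1.9584.
Hence ρ(B_{ω*}) = 1.9584 − 1 = 0.9584.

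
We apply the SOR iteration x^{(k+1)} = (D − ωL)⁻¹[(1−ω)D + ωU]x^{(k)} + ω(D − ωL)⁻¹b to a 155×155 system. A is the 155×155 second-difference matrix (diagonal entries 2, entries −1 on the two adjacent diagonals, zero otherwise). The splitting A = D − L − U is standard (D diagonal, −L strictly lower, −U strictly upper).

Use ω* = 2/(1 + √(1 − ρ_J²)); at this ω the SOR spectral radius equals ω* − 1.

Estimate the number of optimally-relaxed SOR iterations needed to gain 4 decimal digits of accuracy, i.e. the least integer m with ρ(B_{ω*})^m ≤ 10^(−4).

With n=155, ρ(Jacobi) = cos(π/156) = 0.9997972.
√(1−ρ_J²) = |sin(π/156)| = 0.0201371
ω* = 2/(1+0.0201371) = 1.9605208
[ρ_SOR] ω* − 1 = 0.9605208.
(0.9605208)^m ≤ 10^{−4}  ⇒  m·ln(0.9605208) ≤ −4·ln10  ⇒  m ≥ 228.660  ⇒  m = 229

m = 229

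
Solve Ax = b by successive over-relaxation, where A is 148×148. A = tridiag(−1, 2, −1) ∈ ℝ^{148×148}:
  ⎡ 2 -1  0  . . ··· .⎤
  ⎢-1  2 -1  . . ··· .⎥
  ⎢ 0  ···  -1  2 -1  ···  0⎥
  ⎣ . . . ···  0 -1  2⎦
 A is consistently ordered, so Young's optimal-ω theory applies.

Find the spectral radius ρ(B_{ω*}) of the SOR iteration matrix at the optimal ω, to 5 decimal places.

ρ_SOR = 0.95870

With n=148, ρ(Jacobi) = cos(π/149) = 0.99978.
√(1 − cos²(π/149)) = sin(π/149) ≈ 0.021083.
ω* = 2 / (1 + 0.021083) = 2 / 1.021083 ≈ 1.95870.
Hence ρ(B_{ω*}) = 1.95870 − 1 = 0.95870.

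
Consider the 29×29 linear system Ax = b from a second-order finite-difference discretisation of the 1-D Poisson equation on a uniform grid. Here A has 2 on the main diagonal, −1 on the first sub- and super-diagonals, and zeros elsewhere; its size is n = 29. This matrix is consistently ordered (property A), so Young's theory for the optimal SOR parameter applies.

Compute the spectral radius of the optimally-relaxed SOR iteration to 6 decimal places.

With n=29, ρ(Jacobi) = cos(π/30) = 0.994522.
1 − cos²(π/30) = sin²(π/30) ⇒ √(1−ρ_J²) = sin(π/30) = 0.1045285.
So ω* = 2/1.1045285 = 1.810727 (Young).
ρ(B_{ω*}) = ω*−1 = 0.810727

ρ_SOR = 0.810727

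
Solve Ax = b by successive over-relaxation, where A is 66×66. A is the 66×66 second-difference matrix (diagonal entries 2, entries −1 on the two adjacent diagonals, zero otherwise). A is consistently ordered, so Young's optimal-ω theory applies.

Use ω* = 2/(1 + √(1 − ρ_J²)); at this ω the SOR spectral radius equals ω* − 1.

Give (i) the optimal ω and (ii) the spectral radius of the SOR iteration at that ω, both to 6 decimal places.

ω* = 1.910453, ρ_SOR = 0.910453

½·tridiag(1,0,1) at n=66: λ_k = cos(kπ/67); max |λ| at k=1 ⇒ ρ_J = cos(π/67) ≈ 0.998901.
1 − cos²(π/67) = sin²(π/67) ⇒ √(1−ρ_J²) = sin(π/67) = 0.0468723.
ω* = 2/(1+0.0468723) = 1.910453
Hence ρ(B_{ω*}) = 1.910453 − 1 = 0.910453.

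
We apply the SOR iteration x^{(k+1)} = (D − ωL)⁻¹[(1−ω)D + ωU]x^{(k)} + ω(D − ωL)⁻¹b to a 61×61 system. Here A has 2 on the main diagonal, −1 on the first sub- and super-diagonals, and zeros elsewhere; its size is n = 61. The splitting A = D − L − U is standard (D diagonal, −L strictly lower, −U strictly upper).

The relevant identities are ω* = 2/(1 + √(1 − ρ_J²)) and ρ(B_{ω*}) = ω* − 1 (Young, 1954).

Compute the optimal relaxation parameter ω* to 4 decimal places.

ω* = 1.9036

With n=61, ρ(Jacobi) = cos(π/62) = 0.9987.
√(1−ρ_J²) simplifies to sin(π/62) = 0.05065.
ω* = 2 / (1 + 0.05065) = 2 / 1.05065 ≈ 1.9036.
ρ_SOR = ω* − 1 ≈ 0.9036.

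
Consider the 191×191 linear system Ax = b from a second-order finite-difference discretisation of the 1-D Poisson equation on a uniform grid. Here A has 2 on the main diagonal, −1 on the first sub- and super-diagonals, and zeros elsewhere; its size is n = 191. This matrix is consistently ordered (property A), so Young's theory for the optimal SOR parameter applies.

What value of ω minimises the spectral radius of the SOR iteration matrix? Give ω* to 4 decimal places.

n=191: λ(B_J) = 1 − λ(A)/2 = cos(kπ/192); k=1 gives ρ_J = 0.9999.
root = sin(π/192) = 0.01636  (since 1−cos² = sin²).
ω* = 2/(1 + 0.01636) = 2/1.01636 = 1.9678.
ρ(B_{ω*}) = ω*−1 = 0.9678

ω* = 1.9678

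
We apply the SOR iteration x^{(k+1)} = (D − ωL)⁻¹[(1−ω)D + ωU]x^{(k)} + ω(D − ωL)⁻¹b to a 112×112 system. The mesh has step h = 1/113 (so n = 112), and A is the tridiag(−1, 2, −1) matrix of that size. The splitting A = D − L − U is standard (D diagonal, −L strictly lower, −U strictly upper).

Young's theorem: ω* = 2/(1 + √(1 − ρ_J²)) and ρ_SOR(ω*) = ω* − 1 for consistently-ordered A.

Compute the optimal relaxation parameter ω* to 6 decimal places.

ω* = 1.945907

With n=112, ρ(Jacobi) = cos(π/113) = 0.999614.
root = sin(π/113) = 0.0277981  (since 1−cos² = sin²).
ω* = 2/(1 + 0.0277981) = 2/1.0277981 = 1.945907.
At ω = 1.945907 every |λ(B_ω)| = ω−1, so ρ_SOR = 0.945907.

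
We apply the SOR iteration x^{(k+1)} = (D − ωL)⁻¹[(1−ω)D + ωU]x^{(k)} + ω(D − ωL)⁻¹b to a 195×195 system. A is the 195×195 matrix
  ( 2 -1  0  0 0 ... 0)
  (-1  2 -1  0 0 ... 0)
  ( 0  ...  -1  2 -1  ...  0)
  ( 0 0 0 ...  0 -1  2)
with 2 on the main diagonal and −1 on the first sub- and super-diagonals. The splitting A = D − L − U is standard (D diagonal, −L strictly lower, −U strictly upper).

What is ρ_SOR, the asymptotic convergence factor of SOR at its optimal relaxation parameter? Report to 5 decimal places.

B_J for the 195×195 system has eigenvalues cos(kπ/196); ρ_J = cos(π/196) = 0.99987.
√(1−ρ_J²) = |sin(π/196)| = 0.016028
ω* = 2 / (1 + 0.016028) = 2 / 1.016028 ≈ 1.96845.
and ρ(B_{ω*}) = 1.96845 − 1 = 0.96845.

ρ_SOR = 0.96845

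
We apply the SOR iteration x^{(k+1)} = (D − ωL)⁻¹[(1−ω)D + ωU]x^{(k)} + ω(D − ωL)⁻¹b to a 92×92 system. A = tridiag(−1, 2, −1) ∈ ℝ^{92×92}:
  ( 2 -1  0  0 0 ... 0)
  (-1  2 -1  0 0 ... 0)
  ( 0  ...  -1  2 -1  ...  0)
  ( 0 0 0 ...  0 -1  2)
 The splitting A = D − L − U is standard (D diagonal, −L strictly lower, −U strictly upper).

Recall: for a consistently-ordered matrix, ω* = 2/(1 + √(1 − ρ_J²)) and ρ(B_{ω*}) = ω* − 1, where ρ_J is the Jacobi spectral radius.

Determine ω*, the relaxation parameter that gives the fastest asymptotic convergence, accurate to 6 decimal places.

½·tridiag(1,0,1) at n=92: λ_k = cos(kπ/93); max |λ| at k=1 ⇒ ρ_J = cos(π/93) ≈ 0.999429.
√(1 − cos²(π/93)) = sin(π/93) ≈ 0.0337741.
Young: ω* = 2/(1+√(1−ρ_J²)) = 2/(1+0.0337741) = 2/1.0337741 = 1.934659.
At ω = 1.934659 every |λ(B_ω)| = ω−1, so ρ_SOR = 0.934659.

ω* = 1.934659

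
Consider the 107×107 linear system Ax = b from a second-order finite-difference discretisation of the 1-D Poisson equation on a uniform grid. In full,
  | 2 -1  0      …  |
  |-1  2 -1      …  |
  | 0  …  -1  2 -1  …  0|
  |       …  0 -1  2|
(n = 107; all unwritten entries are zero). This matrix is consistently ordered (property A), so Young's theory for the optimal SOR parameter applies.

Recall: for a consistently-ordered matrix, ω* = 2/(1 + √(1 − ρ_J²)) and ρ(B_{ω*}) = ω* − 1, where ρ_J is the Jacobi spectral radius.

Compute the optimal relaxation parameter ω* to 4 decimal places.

ω* = 1.9435

spectrum of D⁻¹(L+U) = {cos(kπ/108) : 1≤k≤107}; ρ_J = cos(π/108) = 0.9996.
root = sin(π/108) = 0.02908  (since 1−cos² = sin²).
ω* = 2/(1+0.02908) = 1.9435
ρ(B_{ω*}) = ω*−1 = 0.9435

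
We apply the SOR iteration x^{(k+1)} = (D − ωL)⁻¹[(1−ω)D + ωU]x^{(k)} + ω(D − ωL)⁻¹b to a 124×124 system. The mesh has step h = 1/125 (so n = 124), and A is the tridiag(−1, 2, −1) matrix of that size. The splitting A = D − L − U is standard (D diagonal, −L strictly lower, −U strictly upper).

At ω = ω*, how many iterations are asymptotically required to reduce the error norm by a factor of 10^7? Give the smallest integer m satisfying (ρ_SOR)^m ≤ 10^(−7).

m = 321

[ρ_J] n=124: ρ(B_J) = cos(π/(n+1)) = cos(π/125) = 0.9996842.
√(1−ρ_J²) simplifies to sin(π/125) = 0.0251301.
So ω* = 2/1.0251301 = 1.9509719 (Young).
ρ_SOR = ω* − 1 ≈ 0.9509719.
ρ_SOR^m ≤ 10^(−7) ⇔ m ≥ 7·ln10/(−ln 0.9509719) = 16.1181/0.0502708 = 320.625; m = ⌈320.625⌉ = 321.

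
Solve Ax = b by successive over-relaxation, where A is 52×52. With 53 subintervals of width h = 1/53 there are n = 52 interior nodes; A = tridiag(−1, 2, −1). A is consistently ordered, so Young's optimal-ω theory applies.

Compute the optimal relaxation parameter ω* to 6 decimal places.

ω* = 1.888145

½·tridiag(1,0,1) at n=52: λ_k = cos(kπ/53); max |λ| at k=1 ⇒ ρ_J = cos(π/53) ≈ 0.998244.
root = sin(π/53) = 0.0592406  (since 1−cos² = sin²).
ω* = 2/(1 + 0.0592406) = 2/1.0592406 = 1.888145.
[ρ_SOR] ω* − 1 = 0.888145.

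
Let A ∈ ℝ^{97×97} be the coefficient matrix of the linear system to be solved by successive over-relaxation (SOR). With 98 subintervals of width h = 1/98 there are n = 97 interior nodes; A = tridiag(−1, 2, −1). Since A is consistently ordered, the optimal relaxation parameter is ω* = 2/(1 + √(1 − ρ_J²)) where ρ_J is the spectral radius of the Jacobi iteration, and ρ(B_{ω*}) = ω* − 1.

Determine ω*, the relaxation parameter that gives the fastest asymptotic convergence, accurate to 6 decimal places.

½·tridiag(1,0,1) at n=97: λ_k = cos(kπ/98); max |λ| at k=1 ⇒ ρ_J = cos(π/98) ≈ 0.999486.
1 − cos²(π/98) = sin²(π/98) ⇒ √(1−ρ_J²) = sin(π/98) = 0.0320516.
ω* = 2/(1+0.0320516) = 1.937888
ρ_SOR = ω* − 1 = 1.937888 − 1 = 0.937888.

ω* = 1.937888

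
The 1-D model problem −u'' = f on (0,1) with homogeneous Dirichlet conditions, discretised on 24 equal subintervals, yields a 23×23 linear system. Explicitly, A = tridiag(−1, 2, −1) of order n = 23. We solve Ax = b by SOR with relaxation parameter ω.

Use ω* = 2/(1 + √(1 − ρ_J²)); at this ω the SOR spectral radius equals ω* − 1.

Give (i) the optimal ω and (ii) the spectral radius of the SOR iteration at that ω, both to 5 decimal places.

½·tridiag(1,0,1) at n=23: λ_k = cos(kπ/24); max |λ| at k=1 ⇒ ρ_J = cos(π/24) ≈ 0.99144.
√(1−ρ_J²) = |sin(π/24)| = 0.130526
ω* = 2/(1 + 0.130526) = 2/1.130526 = 1.76909.
and ρ(B_{ω*}) = 1.76909 − 1 = 0.76909.

ω* = 1.76909, ρ_SOR = 0.76909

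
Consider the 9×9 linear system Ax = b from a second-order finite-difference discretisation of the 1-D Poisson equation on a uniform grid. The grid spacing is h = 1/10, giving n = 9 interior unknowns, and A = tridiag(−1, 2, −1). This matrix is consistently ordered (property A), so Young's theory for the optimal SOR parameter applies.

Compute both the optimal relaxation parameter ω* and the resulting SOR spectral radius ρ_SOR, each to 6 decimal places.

½·tridiag(1,0,1) at n=9: λ_k = cos(kπ/10); max |λ| at k=1 ⇒ ρ_J = cos(π/10) ≈ 0.951057.
1 − cos²(π/10) = sin²(π/10) ⇒ √(1−ρ_J²) = sin(π/10) = 0.3090170.
ω* = 2/(1+0.3090170) = 1.527864
ρ_SOR = ω* − 1 = 1.527864 − 1 = 0.527864.

ω* = 1.527864, ρ_SOR = 0.527864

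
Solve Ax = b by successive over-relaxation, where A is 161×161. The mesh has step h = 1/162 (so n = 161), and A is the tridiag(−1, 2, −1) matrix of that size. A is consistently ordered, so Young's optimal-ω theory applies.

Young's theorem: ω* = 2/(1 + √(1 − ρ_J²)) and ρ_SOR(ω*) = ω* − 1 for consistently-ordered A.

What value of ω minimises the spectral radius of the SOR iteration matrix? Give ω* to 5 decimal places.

ω* = 1.96196

ρ_J = max_k |cos(kπ/162)| = cos(π/162) = 0.99981
√(1−ρ_J²) simplifies to sin(π/162) = 0.019391.
ω* = 2/(1+0.019391) = 1.96196
ρ(B_{ω*}) = ω*−1 = 0.96196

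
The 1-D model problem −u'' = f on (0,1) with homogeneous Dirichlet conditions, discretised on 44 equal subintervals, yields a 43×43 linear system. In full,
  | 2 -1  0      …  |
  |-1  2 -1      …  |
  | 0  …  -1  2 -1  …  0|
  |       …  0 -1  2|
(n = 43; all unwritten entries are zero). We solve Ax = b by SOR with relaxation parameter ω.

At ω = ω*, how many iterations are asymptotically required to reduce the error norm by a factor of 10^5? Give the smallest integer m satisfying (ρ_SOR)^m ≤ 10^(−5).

m = 81

[ρ_J] n=43: ρ(B_J) = cos(π/(n+1)) = cos(π/44) = 0.9974521.
√(1 − cos²(π/44)) = sin(π/44) ≈ 0.0713392.
ω* = 2 / (1 + 0.0713392) = 2 / 1.0713392 ≈ 1.8668224.
[ρ_SOR] ω* − 1 = 0.8668224.
ρ_SOR^m ≤ 10^(−5) ⇔ m ≥ 5·ln10/(−ln 0.8668224) = 11.5129/0.142921 = 80.554; m = ⌈80.554⌉ = 81.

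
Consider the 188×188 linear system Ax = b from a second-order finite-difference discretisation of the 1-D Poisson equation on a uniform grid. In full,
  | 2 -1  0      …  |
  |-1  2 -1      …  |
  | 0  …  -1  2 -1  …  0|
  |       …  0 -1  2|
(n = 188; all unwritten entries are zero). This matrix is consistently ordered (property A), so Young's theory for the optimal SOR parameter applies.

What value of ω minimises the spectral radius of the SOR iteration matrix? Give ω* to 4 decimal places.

[ρ_J] n=188: ρ(B_J) = cos(π/(n+1)) = cos(π/189) = 0.9999.
1 − cos²(π/189) = sin²(π/189) ⇒ √(1−ρ_J²) = sin(π/189) = 0.01662.
ω* = 2/(1+0.01662) = 1.9673
ρ(B_{ω*}) = ω*−1 = 0.9673

ω* = 1.9673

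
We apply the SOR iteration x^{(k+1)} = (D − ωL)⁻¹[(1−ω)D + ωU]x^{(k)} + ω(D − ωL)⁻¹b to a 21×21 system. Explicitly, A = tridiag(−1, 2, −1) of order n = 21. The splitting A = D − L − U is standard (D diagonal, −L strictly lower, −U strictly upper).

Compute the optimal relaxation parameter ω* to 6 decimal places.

[ρ_J] n=21: ρ(B_J) = cos(π/(n+1)) = cos(π/22) = 0.989821.
1 − cos²(π/22) = sin²(π/22) ⇒ √(1−ρ_J²) = sin(π/22) = 0.1423148.
Then 2/(1+√(1−ρ_J²)) = 2/(1+0.1423148); ω* = 2/1.1423148 = 1.750831.
Hence ρ(B_{ω*}) = 1.750831 − 1 = 0.750831.

ω* = 1.750831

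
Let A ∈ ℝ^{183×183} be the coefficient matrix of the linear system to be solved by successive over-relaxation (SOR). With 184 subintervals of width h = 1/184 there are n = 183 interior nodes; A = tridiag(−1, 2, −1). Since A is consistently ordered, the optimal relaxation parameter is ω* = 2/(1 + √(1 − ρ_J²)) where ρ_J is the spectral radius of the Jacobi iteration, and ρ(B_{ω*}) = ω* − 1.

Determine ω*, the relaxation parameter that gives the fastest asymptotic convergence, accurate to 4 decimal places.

ω* = 1.9664

B_J for the 183×183 system has eigenvalues cos(kπ/184); ρ_J = cos(π/184) = 0.9999.
√(1−ρ_J²) = |sin(π/184)| = 0.01707
ω* = 2/(1 + 0.01707) = 2/1.01707 = 1.9664.
ρ_SOR = ω* − 1 = 1.9664 − 1 = 0.9664.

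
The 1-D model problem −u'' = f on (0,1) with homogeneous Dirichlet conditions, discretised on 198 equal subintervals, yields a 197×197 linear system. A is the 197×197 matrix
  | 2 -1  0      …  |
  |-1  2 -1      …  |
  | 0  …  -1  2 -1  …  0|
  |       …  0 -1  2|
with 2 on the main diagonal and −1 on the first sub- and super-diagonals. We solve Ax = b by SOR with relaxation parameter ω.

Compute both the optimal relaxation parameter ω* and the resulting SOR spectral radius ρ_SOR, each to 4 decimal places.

ω* = 1.9688, ρ_SOR = 0.9688

ρ_J = max_k |cos(kπ/198)| = cos(π/198) = 0.9999
√(1−ρ_J²) = |sin(π/198)| = 0.01587
So ω* = 2/1.01587 = 1.9688 (Young).
ρ_SOR = ω* − 1 ≈ 0.9688.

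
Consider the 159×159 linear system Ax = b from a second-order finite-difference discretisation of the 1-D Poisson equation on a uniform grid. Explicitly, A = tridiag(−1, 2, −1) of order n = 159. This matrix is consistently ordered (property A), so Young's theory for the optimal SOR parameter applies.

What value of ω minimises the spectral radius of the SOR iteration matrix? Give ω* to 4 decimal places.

ω* = 1.9615

n=159: λ(B_J) = 1 − λ(A)/2 = cos(kπ/160); k=1 gives ρ_J = 0.9998.
√(1−ρ_J²) simplifies to sin(π/160) = 0.01963.
[ω*] 2 ÷ (1 + 0.01963) = 2 ÷ 1.01963 = 1.9615.
Hence ρ(B_{ω*}) = 1.9615 − 1 = 0.9615.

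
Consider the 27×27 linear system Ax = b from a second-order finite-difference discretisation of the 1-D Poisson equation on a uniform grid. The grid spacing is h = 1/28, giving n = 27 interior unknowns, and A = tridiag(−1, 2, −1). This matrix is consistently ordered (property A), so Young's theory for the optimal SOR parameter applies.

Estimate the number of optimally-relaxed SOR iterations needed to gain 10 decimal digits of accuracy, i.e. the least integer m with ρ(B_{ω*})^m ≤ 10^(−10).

m = 103

B_J for the 27×27 system has eigenvalues cos(kπ/28); ρ_J = cos(π/28) = 0.9937122.
√(1 − cos²(π/28)) = sin(π/28) ≈ 0.1119645.
[ω*] 2 ÷ (1 + 0.1119645) = 2 ÷ 1.1119645 = 1.7986186.
ρ_SOR = ω* − 1 ≈ 0.7986186.
For 10 digits: m = 10·ln10 / (−ln 0.7986186) = 23.0259/0.224872 = 102.396; round up → m = 103.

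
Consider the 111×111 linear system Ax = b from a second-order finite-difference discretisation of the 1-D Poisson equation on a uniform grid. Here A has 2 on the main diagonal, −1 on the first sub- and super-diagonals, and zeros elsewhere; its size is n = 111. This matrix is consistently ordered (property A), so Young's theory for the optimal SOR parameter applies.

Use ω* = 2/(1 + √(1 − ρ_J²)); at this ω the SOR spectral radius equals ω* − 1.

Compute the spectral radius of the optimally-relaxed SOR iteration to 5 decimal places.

ρ_SOR = 0.94544

n=111: λ(B_J) = 1 − λ(A)/2 = cos(kπ/112); k=1 gives ρ_J = 0.99961.
root = sin(π/112) = 0.028046  (since 1−cos² = sin²).
ω* = 2 / (1 + 0.028046) = 2 / 1.028046 ≈ 1.94544.
and ρ(B_{ω*}) = 1.94544 − 1 = 0.94544.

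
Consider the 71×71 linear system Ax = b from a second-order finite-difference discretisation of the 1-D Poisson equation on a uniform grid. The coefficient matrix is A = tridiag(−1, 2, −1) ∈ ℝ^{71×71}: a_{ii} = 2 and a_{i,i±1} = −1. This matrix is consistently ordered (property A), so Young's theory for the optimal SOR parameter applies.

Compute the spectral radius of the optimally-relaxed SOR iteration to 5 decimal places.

ρ_SOR = 0.91641

½·tridiag(1,0,1) at n=71: λ_k = cos(kπ/72); max |λ| at k=1 ⇒ ρ_J = cos(π/72) ≈ 0.99905.
root = sin(π/72) = 0.043619  (since 1−cos² = sin²).
[ω*] 2 ÷ (1 + 0.043619) = 2 ÷ 1.043619 = 1.91641.
Hence ρ(B_{ω*}) = 1.91641 − 1 = 0.91641.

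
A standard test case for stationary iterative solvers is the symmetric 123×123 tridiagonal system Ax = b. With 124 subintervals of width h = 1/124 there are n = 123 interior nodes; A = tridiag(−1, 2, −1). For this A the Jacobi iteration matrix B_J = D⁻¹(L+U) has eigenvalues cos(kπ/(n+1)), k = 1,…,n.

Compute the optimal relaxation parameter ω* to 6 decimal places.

[ρ_J] n=123: ρ(B_J) = cos(π/(n+1)) = cos(π/124) = 0.999679.
√(1 − cos²(π/124)) = sin(π/124) ≈ 0.0253327.
ω* = 2 / (1 + 0.0253327) = 2 / 1.0253327 ≈ 1.950586.
and ρ(B_{ω*}) = 1.950586 − 1 = 0.950586.

ω* = 1.950586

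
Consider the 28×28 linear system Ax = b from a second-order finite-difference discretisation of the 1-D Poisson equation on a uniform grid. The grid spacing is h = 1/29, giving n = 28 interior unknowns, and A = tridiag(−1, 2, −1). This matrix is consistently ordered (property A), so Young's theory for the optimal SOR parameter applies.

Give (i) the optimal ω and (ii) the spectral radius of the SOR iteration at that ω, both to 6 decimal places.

ω* = 1.804860, ρ_SOR = 0.804860

B_J for the 28×28 system has eigenvalues cos(kπ/29); ρ_J = cos(π/29) = 0.994138.
√(1 − cos²(π/29)) = sin(π/29) ≈ 0.1081190.
Young: ω* = 2/(1+√(1−ρ_J²)) = 2/(1+0.1081190) = 2/1.1081190 = 1.804860.
Hence ρ(B_{ω*}) = 1.804860 − 1 = 0.804860.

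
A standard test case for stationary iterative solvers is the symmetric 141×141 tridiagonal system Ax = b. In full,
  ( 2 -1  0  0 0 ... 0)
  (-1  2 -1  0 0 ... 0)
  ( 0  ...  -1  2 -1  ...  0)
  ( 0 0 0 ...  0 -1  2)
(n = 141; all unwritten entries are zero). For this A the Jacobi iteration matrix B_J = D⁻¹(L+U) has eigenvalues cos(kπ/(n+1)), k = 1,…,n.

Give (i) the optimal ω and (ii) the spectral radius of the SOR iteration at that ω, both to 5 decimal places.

ω* = 1.95671, ρ_SOR = 0.95671

[ρ_J] n=141: ρ(B_J) = cos(π/(n+1)) = cos(π/142) = 0.99976.
√(1−ρ_J²) simplifies to sin(π/142) = 0.022122.
ω* = 2 / (1 + 0.022122) = 2 / 1.022122 ≈ 1.95671.
ρ(B_{ω*}) = ω*−1 = 0.95671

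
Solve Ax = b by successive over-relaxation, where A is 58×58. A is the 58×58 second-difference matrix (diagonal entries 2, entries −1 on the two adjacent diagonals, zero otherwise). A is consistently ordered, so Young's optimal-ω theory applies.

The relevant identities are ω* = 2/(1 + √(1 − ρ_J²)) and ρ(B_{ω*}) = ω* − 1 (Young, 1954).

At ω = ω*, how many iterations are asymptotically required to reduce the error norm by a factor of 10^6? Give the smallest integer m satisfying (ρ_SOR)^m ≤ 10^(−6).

With n=58, ρ(Jacobi) = cos(π/59) = 0.9985827.
√(1−ρ_J²) simplifies to sin(π/59) = 0.0532222.
ω* = 2/(1 + 0.0532222) = 2/1.0532222 = 1.8989345.
and ρ(B_{ω*}) = 1.8989345 − 1 = 0.8989345.
6·ln10 = 13.8155; −ln(0.8989345) = 0.106545; m = ⌈13.8155/0.106545⌉ = ⌈129.668⌉ = 130.

m = 130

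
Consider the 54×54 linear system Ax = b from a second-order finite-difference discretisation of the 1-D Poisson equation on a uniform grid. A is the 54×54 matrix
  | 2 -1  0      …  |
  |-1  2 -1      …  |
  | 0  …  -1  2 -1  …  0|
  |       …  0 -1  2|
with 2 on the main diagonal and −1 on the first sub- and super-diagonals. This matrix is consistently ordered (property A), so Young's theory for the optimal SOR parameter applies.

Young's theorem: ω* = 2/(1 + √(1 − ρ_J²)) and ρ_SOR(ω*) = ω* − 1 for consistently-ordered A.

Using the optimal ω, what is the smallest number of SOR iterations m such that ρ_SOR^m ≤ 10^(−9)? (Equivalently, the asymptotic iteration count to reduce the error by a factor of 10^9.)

n=54: λ(B_J) = 1 − λ(A)/2 = cos(kπ/55); k=1 gives ρ_J = 0.9983691.
1 − cos²(π/55) = sin²(π/55) ⇒ √(1−ρ_J²) = sin(π/55) = 0.0570888.
ω* = 2/(1 + 0.0570888) = 2/1.0570888 = 1.8919886.
[ρ_SOR] ω* − 1 = 0.8919886.
ρ_SOR^m ≤ 10^(−9) ⇔ m ≥ 9·ln10/(−ln 0.8919886) = 20.7233/0.114302 = 181.303; m = ⌈181.303⌉ = 182.

m = 182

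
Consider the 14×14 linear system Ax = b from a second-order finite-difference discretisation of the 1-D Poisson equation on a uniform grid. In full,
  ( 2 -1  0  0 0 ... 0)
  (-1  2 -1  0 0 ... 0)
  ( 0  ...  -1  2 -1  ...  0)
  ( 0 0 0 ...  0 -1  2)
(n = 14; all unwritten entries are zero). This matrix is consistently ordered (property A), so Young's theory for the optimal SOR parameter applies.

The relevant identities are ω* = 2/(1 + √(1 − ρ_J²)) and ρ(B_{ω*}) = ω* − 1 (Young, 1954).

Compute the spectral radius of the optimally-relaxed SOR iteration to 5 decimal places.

ρ_SOR = 0.65575

spectrum of D⁻¹(L+U) = {cos(kπ/15) : 1≤k≤14}; ρ_J = cos(π/15) = 0.97815.
√(1−ρ_J²) = |sin(π/15)| = 0.207912
ω* = 2/(1 + 0.207912) = 2/1.207912 = 1.65575.
and ρ(B_{ω*}) = 1.65575 − 1 = 0.65575.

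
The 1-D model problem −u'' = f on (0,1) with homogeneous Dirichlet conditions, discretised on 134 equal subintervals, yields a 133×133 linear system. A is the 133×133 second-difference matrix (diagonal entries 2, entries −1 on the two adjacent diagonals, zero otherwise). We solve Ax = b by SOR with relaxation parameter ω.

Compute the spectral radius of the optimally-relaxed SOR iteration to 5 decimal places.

With n=133, ρ(Jacobi) = cos(π/134) = 0.99973.
1 − cos²(π/134) = sin²(π/134) ⇒ √(1−ρ_J²) = sin(π/134) = 0.023443.
ω* = 2/(1 + 0.023443) = 2/1.023443 = 1.95419.
[ρ_SOR] ω* − 1 = 0.95419.

ρ_SOR = 0.95419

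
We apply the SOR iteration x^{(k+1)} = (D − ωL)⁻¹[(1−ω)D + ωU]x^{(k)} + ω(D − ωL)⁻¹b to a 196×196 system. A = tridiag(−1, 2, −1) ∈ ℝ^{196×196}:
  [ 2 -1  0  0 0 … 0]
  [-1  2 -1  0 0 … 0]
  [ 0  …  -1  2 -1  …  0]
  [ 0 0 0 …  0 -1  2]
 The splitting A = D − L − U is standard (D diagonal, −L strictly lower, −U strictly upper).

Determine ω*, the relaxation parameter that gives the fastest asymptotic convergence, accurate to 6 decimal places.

½·tridiag(1,0,1) at n=196: λ_k = cos(kπ/197); max |λ| at k=1 ⇒ ρ_J = cos(π/197) ≈ 0.999873.
√(1−ρ_J²) simplifies to sin(π/197) = 0.0159465.
Then 2/(1+√(1−ρ_J²)) = 2/(1+0.0159465); ω* = 2/1.0159465 = 1.968608.
and ρ(B_{ω*}) = 1.968608 − 1 = 0.968608.

ω* = 1.968608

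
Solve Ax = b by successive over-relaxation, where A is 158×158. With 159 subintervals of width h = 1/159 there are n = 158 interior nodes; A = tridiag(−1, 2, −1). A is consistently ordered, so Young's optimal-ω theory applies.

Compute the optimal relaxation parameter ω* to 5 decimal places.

n=158: λ(B_J) = 1 − λ(A)/2 = cos(kπ/159); k=1 gives ρ_J = 0.99980.
√(1−ρ_J²) = |sin(π/159)| = 0.019757
Then 2/(1+√(1−ρ_J²)) = 2/(1+0.019757); ω* = 2/1.019757 = 1.96125.
ρ_SOR = ω* − 1 = 1.96125 − 1 = 0.96125.

ω* = 1.96125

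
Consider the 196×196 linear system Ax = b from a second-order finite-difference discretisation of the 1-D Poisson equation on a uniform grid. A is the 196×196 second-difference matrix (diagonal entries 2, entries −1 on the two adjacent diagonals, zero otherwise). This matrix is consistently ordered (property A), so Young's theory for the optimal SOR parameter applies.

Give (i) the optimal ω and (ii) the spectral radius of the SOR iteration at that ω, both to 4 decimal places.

ω* = 1.9686, ρ_SOR = 0.9686

B_J for the 196×196 system has eigenvalues cos(kπ/197); ρ_J = cos(π/197) = 0.9999.
√(1 − cos²(π/197)) = sin(π/197) ≈ 0.01595.
ω* = 2/(1 + 0.01595) = 2/1.01595 = 1.9686.
and ρ(B_{ω*}) = 1.9686 − 1 = 0.9686.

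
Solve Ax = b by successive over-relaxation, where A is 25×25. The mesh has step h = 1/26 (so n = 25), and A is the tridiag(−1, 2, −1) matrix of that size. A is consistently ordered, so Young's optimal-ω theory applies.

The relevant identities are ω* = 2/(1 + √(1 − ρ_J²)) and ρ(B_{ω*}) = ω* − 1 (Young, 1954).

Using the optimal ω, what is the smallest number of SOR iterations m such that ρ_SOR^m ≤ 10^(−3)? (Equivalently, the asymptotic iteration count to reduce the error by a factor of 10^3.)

m = 29

½·tridiag(1,0,1) at n=25: λ_k = cos(kπ/26); max |λ| at k=1 ⇒ ρ_J = cos(π/26) ≈ 0.9927089.
√(1−ρ_J²) simplifies to sin(π/26) = 0.1205367.
ω* = 2/(1 + 0.1205367) = 2/1.1205367 = 1.7848590.
ρ(B_{ω*}) = ω*−1 = 0.7848590
Need (0.7848590)^m ≤ 10^(−3): m ≥ 3·ln10/|ln 0.7848590| = 6.90776/0.242251 = 28.515 ⇒ m = 29.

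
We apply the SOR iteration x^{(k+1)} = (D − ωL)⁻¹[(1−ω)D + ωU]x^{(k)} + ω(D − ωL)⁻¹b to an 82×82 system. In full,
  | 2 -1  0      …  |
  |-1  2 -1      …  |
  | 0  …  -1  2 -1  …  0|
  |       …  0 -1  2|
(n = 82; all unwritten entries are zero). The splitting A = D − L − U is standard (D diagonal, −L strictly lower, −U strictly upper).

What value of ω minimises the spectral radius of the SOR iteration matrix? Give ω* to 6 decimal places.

ω* = 1.927077

spectrum of D⁻¹(L+U) = {cos(kπ/83) : 1≤k≤82}; ρ_J = cos(π/83) = 0.999284.
1 − cos²(π/83) = sin²(π/83) ⇒ √(1−ρ_J²) = sin(π/83) = 0.0378415.
So ω* = 2/1.0378415 = 1.927077 (Young).
[ρ_SOR] ω* − 1 = 0.927077.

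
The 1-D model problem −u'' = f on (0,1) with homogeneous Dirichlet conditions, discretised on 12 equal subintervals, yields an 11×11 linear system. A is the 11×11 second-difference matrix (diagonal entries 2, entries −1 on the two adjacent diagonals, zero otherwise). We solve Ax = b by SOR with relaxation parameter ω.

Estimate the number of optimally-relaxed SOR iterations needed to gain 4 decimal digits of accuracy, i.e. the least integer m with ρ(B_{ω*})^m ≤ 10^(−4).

m = 18

[ρ_J] n=11: ρ(B_J) = cos(π/(n+1)) = cos(π/12) = 0.9659258.
1 − cos²(π/12) = sin²(π/12) ⇒ √(1−ρ_J²) = sin(π/12) = 0.2588190.
ω* = 2/(1 + 0.2588190) = 2/1.2588190 = 1.5887908.
[ρ_SOR] ω* − 1 = 0.5887908.
m ≥ 4·ln10 / (−ln 0.5887908) = 17.388; smallest integer m = 18.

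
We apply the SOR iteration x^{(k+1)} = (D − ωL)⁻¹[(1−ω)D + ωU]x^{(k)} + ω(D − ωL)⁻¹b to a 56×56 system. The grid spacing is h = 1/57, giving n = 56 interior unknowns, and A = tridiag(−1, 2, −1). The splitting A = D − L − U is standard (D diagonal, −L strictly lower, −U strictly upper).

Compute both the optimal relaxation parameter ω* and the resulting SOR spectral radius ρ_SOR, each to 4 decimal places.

ω* = 1.8956, ρ_SOR = 0.8956

With n=56, ρ(Jacobi) = cos(π/57) = 0.9985.
√(1−ρ_J²) simplifies to sin(π/57) = 0.05509.
Young: ω* = 2/(1+√(1−ρ_J²)) = 2/(1+0.05509) = 2/1.05509 = 1.8956.
At ω = 1.8956 every |λ(B_ω)| = ω−1, so ρ_SOR = 0.8956.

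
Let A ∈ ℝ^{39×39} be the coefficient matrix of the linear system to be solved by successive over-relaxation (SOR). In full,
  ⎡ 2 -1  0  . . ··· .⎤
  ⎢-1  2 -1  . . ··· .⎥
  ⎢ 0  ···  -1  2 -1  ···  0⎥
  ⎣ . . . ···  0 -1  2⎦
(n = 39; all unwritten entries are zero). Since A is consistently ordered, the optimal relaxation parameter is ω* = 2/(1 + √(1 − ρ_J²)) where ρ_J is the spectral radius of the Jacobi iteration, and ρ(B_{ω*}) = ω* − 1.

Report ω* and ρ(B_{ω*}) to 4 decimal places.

ω* = 1.8545, ρ_SOR = 0.8545

With n=39, ρ(Jacobi) = cos(π/40) = 0.9969.
1 − cos²(π/40) = sin²(π/40) ⇒ √(1−ρ_J²) = sin(π/40) = 0.07846.
ω* = 2/(1+0.07846) = 1.8545
At ω = 1.8545 every |λ(B_ω)| = ω−1, so ρ_SOR = 0.8545.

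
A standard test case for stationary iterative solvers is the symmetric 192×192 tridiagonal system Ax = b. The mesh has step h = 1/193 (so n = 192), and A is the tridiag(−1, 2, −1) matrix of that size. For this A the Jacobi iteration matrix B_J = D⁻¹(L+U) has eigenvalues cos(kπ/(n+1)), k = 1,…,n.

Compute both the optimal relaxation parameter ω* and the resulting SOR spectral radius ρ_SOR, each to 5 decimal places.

ω* = 1.96797, ρ_SOR = 0.96797

ρ_J = max_k |cos(kπ/193)| = cos(π/193) = 0.99987
√(1−ρ_J²) simplifies to sin(π/193) = 0.016277.
So ω* = 2/1.016277 = 1.96797 (Young).
ρ(B_{ω*}) = ω*−1 = 0.96797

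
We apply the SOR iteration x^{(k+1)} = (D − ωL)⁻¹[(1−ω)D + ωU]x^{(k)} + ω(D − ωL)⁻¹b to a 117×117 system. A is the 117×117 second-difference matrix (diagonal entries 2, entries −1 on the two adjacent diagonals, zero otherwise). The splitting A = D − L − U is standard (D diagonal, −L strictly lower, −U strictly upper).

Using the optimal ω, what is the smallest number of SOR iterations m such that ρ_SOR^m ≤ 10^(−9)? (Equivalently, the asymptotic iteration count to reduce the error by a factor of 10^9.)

m = 390

ρ_J = max_k |cos(kπ/118)| = cos(π/118) = 0.9996456
√(1−ρ_J²) simplifies to sin(π/118) = 0.0266205.
So ω* = 2/1.0266205 = 1.9481396 (Young).
Hence ρ(B_{ω*}) = 1.9481396 − 1 = 0.9481396.
For 9 digits: m = 9·ln10 / (−ln 0.9481396) = 20.7233/0.0532535 = 389.144; round up → m = 390.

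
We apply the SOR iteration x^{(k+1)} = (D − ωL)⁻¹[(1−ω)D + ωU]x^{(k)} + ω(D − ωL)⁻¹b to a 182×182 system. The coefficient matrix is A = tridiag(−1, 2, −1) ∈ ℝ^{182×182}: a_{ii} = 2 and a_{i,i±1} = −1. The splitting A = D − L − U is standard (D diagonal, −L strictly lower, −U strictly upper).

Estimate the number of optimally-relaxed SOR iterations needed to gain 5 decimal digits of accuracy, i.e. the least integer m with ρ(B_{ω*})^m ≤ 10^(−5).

m = 336

B_J for the 182×182 system has eigenvalues cos(kπ/183); ρ_J = cos(π/183) = 0.9998526.
√(1 − cos²(π/183)) = sin(π/183) ≈ 0.0171663.
Young: ω* = 2/(1+√(1−ρ_J²)) = 2/(1+0.0171663) = 2/1.0171663 = 1.9662468.
ρ_SOR = ω* − 1 ≈ 0.9662468.
For 5 digits: m = 5·ln10 / (−ln 0.9662468) = 11.5129/0.034336 = 335.301; round up → m = 336.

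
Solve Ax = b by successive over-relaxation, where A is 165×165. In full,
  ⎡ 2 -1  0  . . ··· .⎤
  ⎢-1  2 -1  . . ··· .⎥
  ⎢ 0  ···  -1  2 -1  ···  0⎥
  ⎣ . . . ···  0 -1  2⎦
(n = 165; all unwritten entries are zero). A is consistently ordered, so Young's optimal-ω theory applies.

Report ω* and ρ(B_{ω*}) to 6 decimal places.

ω* = 1.962855, ρ_SOR = 0.962855

ρ_J = max_k |cos(kπ/166)| = cos(π/166) = 0.999821
√(1−ρ_J²) simplifies to sin(π/166) = 0.0189241.
Young: ω* = 2/(1+√(1−ρ_J²)) = 2/(1+0.0189241) = 2/1.0189241 = 1.962855.
ρ_SOR = ω* − 1 = 1.962855 − 1 = 0.962855.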